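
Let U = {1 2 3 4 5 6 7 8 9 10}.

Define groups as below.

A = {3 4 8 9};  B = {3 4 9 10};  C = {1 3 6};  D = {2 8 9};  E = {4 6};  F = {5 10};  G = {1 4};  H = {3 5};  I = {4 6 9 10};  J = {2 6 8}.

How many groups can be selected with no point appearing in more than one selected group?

3

D, E, F are pairwise disjoint (D={2,8,9}; E={4,6}; F={5,10}).
Every remaining group overlaps one of these, and no 4 of the listed groups are pairwise disjoint, so 3 is the maximum.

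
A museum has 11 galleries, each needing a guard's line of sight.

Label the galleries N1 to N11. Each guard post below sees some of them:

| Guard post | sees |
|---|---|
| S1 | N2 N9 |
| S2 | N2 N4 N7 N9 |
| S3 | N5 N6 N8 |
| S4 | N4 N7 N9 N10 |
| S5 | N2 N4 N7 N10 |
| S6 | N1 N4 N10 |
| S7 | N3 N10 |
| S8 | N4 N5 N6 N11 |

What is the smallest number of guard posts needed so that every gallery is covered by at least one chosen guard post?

S2 and S3 and S6 and S7 and S8 together: S2 ∪ S3 ∪ S6 ∪ S7 ∪ S8 = {N1, N2, N3, N4, N5, N6, N7, N8, N9, N10, N11} — every gallery is covered.
No 4 of the 8 guard posts cover everything (all 70 combinations miss at least one gallery), so 5 is optimal.

5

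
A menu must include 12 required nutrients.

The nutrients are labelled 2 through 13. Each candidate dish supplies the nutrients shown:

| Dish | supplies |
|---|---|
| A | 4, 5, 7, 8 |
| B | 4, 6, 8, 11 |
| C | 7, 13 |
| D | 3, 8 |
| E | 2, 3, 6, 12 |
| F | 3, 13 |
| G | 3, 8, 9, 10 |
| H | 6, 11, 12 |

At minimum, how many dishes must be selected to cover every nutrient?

A and C and E and G and H together: A ∪ C ∪ E ∪ G ∪ H = {2, 3, 4, 5, 6, 7, 8, 9, 10, 11, 12, 13} — every nutrient is covered.
No 4 of the 8 dishes cover everything (all 70 combinations miss at least one nutrient), so 5 is optimal.

5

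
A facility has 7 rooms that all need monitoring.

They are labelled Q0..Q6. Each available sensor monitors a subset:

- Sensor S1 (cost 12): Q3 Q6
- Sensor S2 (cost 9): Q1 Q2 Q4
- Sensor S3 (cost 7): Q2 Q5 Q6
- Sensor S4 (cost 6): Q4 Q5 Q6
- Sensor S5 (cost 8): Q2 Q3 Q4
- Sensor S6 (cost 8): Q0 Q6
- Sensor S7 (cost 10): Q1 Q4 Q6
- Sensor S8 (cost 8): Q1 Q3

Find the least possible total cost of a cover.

S3, S4, S6, S8 together cover every room (S3 ∪ S4 ∪ S6 ∪ S8 = {Q0, Q1, Q2, Q3, Q4, Q5, Q6}); total cost 7 + 6 + 8 + 8 = 29.
The greedy pick S4, S5, S6, S8 costs 30; no covering selection beats 29.

29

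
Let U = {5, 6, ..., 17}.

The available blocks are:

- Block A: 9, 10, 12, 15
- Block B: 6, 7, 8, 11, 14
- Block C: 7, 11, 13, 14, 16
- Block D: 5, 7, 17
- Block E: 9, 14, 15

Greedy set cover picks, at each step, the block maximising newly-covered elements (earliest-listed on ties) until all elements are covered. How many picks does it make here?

4

Greedy: pick B (covers 5 new) → pick A (covers 4 new) → pick C (covers 2 new) → pick D (covers 2 new). Total picks: 4.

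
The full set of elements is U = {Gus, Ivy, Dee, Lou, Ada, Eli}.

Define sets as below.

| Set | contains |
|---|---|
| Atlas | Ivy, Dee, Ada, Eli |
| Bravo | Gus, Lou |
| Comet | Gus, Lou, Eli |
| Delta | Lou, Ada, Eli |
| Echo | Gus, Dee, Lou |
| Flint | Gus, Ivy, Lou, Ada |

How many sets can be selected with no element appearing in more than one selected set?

2

Atlas, Bravo are pairwise disjoint (Atlas={Ivy,Dee,Ada,Eli}; Bravo={Gus,Lou}).
Every remaining set overlaps one of these, and no 3 of the listed sets are pairwise disjoint, so 2 is the maximum.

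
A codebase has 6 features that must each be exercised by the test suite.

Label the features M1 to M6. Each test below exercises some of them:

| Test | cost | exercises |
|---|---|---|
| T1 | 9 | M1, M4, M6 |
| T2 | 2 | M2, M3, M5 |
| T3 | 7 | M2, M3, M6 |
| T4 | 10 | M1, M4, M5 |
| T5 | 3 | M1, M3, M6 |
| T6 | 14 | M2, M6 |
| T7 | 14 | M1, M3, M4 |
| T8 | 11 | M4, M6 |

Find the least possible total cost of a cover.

11

T1, T2 together cover every feature (T1 ∪ T2 = {M1, M2, M3, M4, M5, M6}); total cost 9 + 2 = 11.
The greedy pick T2, T5, T1 costs 14; no covering selection beats 11.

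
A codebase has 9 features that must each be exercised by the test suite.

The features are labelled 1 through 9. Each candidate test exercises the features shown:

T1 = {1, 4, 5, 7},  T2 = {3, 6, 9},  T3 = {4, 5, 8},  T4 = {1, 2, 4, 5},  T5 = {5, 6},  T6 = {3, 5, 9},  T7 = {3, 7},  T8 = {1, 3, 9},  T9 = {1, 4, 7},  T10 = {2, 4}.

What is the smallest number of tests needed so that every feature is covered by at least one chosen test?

Take {T2, T3, T9, T10}. Their union is {1, 2, 3, 4, 5, 6, 7, 8, 9}, which is all 9 features.
No 3 of the 10 tests cover everything (all 120 combinations miss at least one feature), so 4 is optimal.

4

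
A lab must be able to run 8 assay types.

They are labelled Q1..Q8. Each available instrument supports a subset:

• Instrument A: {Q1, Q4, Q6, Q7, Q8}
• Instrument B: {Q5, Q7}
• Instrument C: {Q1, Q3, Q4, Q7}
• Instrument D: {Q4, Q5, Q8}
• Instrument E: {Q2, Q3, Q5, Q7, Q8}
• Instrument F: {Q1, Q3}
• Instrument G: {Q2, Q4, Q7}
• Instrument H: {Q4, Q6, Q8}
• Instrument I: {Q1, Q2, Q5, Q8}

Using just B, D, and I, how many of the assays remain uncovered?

Union of B, D, I = {Q1, Q2, Q4, Q5, Q7, Q8}.
Not covered: Q3, Q6 — 2 assays.

2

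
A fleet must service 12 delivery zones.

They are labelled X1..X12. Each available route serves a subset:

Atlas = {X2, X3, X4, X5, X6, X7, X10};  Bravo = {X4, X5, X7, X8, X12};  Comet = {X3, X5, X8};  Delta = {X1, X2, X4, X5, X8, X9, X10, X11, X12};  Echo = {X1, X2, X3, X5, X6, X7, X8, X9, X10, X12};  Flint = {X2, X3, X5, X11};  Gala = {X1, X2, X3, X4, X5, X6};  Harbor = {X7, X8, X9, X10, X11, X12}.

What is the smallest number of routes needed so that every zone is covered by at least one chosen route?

Atlas and Delta together: Atlas ∪ Delta = {X1, X2, X3, X4, X5, X6, X7, X8, X9, X10, X11, X12} — every zone is covered.
No single route has all 12 zones (the largest, Echo, has 10), so 2 is optimal.

2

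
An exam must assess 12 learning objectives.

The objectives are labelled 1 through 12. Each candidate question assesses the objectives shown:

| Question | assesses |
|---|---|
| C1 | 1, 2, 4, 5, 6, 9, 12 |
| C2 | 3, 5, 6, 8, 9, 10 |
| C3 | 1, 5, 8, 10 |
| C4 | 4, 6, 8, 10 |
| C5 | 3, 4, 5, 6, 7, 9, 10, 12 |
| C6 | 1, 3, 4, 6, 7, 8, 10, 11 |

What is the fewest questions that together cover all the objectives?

Take {C1, C6}. Their union is {1, 2, 3, 4, 5, 6, 7, 8, 9, 10, 11, 12}, which is all 12 objectives.
No single question has all 12 objectives (the largest, C5, has 8), so 2 is optimal.

2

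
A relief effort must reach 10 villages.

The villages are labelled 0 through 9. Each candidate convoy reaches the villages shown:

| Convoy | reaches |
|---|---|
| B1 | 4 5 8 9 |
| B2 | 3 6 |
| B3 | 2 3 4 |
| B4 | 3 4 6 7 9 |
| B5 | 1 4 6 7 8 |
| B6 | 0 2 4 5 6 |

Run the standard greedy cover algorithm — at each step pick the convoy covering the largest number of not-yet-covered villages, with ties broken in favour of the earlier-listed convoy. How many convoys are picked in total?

3

Greedy: pick B4 (covers 5 new) → pick B6 (covers 3 new) → pick B5 (covers 2 new). Total picks: 3.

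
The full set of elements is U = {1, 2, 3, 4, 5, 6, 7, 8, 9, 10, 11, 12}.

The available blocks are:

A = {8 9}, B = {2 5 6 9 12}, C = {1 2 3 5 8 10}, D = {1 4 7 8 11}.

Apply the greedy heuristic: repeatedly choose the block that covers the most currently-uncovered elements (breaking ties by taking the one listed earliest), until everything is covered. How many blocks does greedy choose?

Greedy: pick C (covers 6 new) → pick B (covers 3 new) → pick D (covers 3 new). Total picks: 3.

3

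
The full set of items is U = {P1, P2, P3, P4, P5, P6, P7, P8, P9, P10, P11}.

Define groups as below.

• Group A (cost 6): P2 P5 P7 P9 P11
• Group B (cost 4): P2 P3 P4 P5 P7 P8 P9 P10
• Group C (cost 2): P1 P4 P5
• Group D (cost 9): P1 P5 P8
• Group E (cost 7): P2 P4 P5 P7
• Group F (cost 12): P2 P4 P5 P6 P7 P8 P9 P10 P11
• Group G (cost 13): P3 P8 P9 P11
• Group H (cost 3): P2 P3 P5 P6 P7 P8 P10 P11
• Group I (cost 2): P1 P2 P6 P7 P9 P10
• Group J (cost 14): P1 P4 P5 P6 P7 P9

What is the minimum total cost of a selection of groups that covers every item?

C, H, I together cover every item (C ∪ H ∪ I = {P1, P2, P3, P4, P5, P6, P7, P8, P9, P10, P11}); total cost 2 + 3 + 2 = 7.
No covering selection has total cost below 7.

7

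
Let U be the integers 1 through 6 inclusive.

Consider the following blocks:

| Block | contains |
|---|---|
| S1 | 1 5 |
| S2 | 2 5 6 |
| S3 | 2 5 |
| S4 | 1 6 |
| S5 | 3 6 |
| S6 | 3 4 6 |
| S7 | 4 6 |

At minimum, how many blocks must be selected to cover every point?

3

S3, S4, and S6 cover everything between them: the union {1, 2, 3, 4, 5, 6} is all of U.
No 2 of the 7 blocks cover everything (all 21 combinations miss at least one point), so 3 is optimal.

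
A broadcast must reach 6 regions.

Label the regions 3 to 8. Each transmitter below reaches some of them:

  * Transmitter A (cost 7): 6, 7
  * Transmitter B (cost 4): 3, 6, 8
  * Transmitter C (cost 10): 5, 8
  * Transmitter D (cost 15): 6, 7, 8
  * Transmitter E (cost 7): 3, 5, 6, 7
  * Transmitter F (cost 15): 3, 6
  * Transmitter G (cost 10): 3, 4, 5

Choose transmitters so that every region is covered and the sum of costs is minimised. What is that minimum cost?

21

A, B, G together cover every region (A ∪ B ∪ G = {3, 4, 5, 6, 7, 8}); total cost 7 + 4 + 10 = 21.
No covering selection has total cost below 21.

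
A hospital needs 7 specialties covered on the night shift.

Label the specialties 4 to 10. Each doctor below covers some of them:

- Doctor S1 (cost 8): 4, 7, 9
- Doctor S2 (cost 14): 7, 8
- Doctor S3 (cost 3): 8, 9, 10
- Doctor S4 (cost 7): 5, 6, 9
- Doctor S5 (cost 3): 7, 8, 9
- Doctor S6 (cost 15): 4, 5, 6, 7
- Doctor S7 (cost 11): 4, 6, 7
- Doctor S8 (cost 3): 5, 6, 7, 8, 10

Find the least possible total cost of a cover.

S1, S8 together cover every specialty (S1 ∪ S8 = {4, 5, 6, 7, 8, 9, 10}); total cost 8 + 3 = 11.
The greedy pick S8, S3, S1 costs 14; no covering selection beats 11.

11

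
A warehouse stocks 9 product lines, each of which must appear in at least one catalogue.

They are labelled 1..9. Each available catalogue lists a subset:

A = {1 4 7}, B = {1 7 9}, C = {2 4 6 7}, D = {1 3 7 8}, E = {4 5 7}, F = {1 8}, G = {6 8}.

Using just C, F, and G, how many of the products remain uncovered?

Union of C, F, G = {1, 2, 4, 6, 7, 8}.
Not covered: 3, 5, 9 — 3 products.

3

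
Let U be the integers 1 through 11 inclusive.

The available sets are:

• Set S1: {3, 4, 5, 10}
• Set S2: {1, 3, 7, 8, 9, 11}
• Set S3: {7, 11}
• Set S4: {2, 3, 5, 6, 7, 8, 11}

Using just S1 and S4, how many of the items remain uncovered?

Union of S1, S4 = {2, 3, 4, 5, 6, 7, 8, 10, 11}.
Not covered: 1, 9 — 2 items.

2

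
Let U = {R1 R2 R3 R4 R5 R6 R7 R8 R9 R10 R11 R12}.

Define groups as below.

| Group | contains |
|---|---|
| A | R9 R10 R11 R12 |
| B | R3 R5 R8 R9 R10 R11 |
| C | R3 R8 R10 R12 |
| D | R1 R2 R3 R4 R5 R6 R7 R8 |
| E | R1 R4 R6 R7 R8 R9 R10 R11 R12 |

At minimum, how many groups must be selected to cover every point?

2

Take {D, E}. Their union is {R1, R2, R3, R4, R5, R6, R7, R8, R9, R10, R11, R12}, which is all 12 points.
No single group has all 12 points (the largest, E, has 9), so 2 is optimal.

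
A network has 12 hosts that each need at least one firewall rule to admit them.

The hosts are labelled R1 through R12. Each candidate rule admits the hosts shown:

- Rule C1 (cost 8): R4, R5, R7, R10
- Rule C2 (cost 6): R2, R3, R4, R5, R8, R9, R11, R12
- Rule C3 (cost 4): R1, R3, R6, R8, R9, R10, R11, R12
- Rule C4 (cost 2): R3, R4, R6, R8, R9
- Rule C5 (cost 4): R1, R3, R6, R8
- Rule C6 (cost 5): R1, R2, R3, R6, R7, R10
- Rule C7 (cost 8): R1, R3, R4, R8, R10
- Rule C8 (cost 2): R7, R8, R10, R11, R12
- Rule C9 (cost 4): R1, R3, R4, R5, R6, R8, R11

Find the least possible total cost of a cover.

11

C2, C6 together cover every host (C2 ∪ C6 = {R1, R2, R3, R4, R5, R6, R7, R8, R9, R10, R11, R12}); total cost 6 + 5 = 11.
The greedy pick C4, C8, C9, C6 costs 13; no covering selection beats 11.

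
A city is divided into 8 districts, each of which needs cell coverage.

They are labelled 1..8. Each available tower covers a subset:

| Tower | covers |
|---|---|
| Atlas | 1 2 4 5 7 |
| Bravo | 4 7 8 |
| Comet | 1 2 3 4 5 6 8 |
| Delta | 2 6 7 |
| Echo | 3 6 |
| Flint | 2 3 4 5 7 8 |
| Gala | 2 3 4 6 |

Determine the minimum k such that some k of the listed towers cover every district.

2

Comet and Delta together: Comet ∪ Delta = {1, 2, 3, 4, 5, 6, 7, 8} — every district is covered.
No single tower has all 8 districts (the largest, Comet, has 7), so 2 is optimal.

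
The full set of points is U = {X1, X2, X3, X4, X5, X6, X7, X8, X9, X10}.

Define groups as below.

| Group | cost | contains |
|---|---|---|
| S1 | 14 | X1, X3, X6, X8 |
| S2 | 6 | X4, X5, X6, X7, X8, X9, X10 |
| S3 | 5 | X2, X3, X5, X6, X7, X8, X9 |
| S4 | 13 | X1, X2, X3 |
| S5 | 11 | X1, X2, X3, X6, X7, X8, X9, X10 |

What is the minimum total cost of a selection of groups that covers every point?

S2, S5 together cover every point (S2 ∪ S5 = {X1, X2, X3, X4, X5, X6, X7, X8, X9, X10}); total cost 6 + 11 = 17.
The greedy pick S3, S2, S5 costs 22; no covering selection beats 17.

17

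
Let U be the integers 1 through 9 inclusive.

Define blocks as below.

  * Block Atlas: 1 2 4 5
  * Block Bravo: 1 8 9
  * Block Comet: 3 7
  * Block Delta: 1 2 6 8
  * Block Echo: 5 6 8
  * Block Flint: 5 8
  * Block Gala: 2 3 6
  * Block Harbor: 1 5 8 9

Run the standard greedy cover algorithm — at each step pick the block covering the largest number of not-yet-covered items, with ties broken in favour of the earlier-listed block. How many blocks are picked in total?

4

Greedy: pick Atlas (covers 4 new) → pick Bravo (covers 2 new) → pick Comet (covers 2 new) → pick Delta (covers 1 new). Total picks: 4.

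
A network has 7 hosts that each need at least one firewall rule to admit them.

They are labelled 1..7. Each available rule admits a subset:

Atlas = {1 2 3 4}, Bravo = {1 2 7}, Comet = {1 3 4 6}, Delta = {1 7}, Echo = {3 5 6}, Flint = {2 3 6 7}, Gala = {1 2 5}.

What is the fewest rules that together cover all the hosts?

Comet and Echo and Flint together: Comet ∪ Echo ∪ Flint = {1, 2, 3, 4, 5, 6, 7} — every host is covered.
No 2 of the 7 rules cover everything (all 21 combinations miss at least one host), so 3 is optimal.

3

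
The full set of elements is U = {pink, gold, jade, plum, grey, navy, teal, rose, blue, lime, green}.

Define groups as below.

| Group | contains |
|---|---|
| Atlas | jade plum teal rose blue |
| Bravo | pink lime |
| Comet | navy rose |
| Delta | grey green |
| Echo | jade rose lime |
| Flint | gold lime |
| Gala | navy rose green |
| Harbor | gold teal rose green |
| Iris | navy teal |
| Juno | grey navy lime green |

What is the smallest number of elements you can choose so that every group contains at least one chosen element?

4

Take H = {grey, navy, teal, lime}. Each listed group contains at least one of these, so H is a hitting set of size 4.
No choice of 3 elements meets every group, so 4 is the minimum.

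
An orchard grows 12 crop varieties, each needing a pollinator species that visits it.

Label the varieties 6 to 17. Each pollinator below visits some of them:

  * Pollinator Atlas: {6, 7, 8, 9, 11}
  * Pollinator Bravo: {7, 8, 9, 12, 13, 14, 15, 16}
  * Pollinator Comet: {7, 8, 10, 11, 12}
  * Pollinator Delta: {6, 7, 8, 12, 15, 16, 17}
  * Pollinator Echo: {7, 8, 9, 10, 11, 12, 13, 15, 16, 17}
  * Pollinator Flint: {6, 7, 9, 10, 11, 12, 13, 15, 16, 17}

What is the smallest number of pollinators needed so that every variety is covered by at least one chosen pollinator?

Take {Bravo, Flint}. Their union is {6, 7, 8, 9, 10, 11, 12, 13, 14, 15, 16, 17}, which is all 12 varieties.
No single pollinator has all 12 varieties (the largest, Echo, has 10), so 2 is optimal.

2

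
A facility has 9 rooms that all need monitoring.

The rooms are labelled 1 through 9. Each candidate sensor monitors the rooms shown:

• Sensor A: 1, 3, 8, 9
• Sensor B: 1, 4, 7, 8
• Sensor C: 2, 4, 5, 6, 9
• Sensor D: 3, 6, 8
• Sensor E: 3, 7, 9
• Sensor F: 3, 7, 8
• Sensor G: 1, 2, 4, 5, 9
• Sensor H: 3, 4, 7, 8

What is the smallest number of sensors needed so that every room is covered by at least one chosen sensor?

3

Take {C, F, G}. Their union is {1, 2, 3, 4, 5, 6, 7, 8, 9}, which is all 9 rooms.
No 2 of the 8 sensors cover everything (all 28 combinations miss at least one room), so 3 is optimal.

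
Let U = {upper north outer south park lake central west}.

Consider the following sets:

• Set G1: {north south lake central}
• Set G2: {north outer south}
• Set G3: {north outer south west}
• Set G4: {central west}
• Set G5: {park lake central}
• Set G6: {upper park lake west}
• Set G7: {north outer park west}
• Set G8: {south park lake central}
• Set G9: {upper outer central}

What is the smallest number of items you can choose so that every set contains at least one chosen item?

Take H = {south, central, west}. Each listed set contains at least one of these, so H is a hitting set of size 3.
No choice of 2 items meets every set, so 3 is the minimum.

3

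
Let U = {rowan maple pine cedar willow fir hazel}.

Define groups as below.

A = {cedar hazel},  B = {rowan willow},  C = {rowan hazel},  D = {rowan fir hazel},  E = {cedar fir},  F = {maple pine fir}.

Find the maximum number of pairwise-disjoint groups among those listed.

3

A, B, F are pairwise disjoint (A={cedar,hazel}; B={rowan,willow}; F={maple,pine,fir}).
Every remaining group overlaps one of these, and no 4 of the listed groups are pairwise disjoint, so 3 is the maximum.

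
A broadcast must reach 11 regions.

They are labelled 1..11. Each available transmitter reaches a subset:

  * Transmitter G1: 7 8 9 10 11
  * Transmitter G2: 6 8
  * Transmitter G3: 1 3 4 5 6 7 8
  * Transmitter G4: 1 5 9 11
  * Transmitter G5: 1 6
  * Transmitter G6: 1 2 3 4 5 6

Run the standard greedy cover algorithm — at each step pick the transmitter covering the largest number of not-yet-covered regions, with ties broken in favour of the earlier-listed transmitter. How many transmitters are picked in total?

3

Greedy: pick G3 (covers 7 new) → pick G1 (covers 3 new) → pick G6 (covers 1 new). Total picks: 3.
(The true minimum cover uses only 2 transmitters, so greedy is not optimal here.)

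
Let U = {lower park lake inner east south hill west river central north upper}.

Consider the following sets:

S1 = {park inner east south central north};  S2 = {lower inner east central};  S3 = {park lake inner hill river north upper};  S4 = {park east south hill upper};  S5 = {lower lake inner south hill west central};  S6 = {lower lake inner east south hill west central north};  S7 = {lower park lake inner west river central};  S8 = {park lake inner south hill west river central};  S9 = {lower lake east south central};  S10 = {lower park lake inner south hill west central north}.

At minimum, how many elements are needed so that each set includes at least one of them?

2

H = {lower, park} meets every set (each contains at least one member of H), and |H| = 2.
No single element lies in every set, so at least 2 are needed and 2 is optimal.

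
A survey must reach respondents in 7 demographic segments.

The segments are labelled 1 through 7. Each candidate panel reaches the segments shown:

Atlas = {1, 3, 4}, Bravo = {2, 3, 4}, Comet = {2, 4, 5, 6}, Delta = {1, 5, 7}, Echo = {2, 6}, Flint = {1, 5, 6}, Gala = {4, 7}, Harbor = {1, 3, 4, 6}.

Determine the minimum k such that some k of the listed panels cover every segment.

Take {Atlas, Comet, Delta}. Their union is {1, 2, 3, 4, 5, 6, 7}, which is all 7 segments.
No 2 of the 8 panels cover everything (all 28 combinations miss at least one segment), so 3 is optimal.

3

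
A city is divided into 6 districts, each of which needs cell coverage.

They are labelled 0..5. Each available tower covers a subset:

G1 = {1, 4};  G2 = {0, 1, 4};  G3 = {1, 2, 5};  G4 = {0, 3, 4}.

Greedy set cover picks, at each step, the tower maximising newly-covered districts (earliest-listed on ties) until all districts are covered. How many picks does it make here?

Greedy: pick G2 (covers 3 new) → pick G3 (covers 2 new) → pick G4 (covers 1 new). Total picks: 3.
(The true minimum cover uses only 2 towers, so greedy is not optimal here.)

3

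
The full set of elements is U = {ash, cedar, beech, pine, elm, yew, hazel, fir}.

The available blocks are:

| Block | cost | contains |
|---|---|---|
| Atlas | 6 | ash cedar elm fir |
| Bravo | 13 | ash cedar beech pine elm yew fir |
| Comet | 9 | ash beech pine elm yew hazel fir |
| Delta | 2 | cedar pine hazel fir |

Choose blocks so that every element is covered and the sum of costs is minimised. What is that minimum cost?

11

Comet, Delta together cover every element (Comet ∪ Delta = {ash, cedar, beech, pine, elm, yew, hazel, fir}); total cost 9 + 2 = 11.
No covering selection has total cost below 11.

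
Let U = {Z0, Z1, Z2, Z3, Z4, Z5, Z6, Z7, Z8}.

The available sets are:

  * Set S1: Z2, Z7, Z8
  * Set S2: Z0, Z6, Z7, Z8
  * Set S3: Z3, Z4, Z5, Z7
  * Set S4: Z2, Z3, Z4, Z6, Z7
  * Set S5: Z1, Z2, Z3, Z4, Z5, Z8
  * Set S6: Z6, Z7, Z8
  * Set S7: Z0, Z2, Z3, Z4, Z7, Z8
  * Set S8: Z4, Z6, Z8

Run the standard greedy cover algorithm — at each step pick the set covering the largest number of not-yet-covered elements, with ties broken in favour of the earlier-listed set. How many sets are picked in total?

Greedy: pick S5 (covers 6 new) → pick S2 (covers 3 new). Total picks: 2.

2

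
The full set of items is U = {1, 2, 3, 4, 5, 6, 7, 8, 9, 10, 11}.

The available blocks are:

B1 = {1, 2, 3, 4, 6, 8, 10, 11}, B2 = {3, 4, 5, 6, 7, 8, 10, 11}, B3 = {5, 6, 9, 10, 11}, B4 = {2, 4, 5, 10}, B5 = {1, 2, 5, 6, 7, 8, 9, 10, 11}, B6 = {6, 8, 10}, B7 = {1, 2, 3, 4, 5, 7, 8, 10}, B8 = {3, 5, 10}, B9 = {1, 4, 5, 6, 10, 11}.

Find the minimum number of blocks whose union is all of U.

2

B2 and B5 together: B2 ∪ B5 = {1, 2, 3, 4, 5, 6, 7, 8, 9, 10, 11} — every item is covered.
No single block has all 11 items (the largest, B5, has 9), so 2 is optimal.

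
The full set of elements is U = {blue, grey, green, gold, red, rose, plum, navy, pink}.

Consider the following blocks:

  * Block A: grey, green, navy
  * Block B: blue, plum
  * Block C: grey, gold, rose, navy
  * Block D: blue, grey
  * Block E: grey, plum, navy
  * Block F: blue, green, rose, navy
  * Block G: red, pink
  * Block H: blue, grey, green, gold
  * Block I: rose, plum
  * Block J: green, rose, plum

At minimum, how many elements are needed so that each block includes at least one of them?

Take T = {grey, red, rose, plum}. Each listed block contains at least one of these, so T is a hitting set of size 4.
No choice of 3 elements meets every block, so 4 is the minimum.

4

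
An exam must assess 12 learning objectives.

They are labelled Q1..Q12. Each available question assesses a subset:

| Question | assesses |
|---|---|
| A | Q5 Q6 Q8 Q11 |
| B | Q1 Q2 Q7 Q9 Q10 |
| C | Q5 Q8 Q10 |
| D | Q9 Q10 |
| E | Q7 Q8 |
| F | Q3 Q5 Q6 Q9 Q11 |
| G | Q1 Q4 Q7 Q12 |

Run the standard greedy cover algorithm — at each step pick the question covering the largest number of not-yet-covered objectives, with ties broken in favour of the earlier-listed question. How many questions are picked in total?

Greedy: pick B (covers 5 new) → pick A (covers 4 new) → pick G (covers 2 new) → pick F (covers 1 new). Total picks: 4.

4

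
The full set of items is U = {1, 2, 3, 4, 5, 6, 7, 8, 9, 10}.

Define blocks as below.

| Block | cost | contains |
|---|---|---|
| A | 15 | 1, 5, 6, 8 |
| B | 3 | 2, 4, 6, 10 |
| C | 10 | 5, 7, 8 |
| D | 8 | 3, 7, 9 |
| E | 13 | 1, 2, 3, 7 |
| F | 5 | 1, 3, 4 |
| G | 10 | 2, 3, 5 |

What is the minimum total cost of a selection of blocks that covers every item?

B, C, D, F together cover every item (B ∪ C ∪ D ∪ F = {1, 2, 3, 4, 5, 6, 7, 8, 9, 10}); total cost 3 + 10 + 8 + 5 = 26.
No covering selection has total cost below 26.

26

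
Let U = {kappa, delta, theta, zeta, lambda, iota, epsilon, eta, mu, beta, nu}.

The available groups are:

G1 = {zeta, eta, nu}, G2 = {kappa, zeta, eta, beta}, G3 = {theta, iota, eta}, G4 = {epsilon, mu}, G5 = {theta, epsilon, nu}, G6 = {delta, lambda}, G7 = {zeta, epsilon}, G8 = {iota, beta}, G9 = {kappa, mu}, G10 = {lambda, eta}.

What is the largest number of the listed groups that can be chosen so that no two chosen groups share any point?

4

G5, G8, G9, G10 are pairwise disjoint (G5={theta,epsilon,nu}; G8={iota,beta}; G9={kappa,mu}; G10={lambda,eta}).
Every remaining group overlaps one of these, and no 5 of the listed groups are pairwise disjoint, so 4 is the maximum.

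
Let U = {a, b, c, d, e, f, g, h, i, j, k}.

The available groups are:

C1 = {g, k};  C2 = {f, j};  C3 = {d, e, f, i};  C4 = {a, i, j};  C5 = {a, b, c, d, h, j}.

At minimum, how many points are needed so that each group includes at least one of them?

3

The 3 points {a, f, g} hit every group.
No choice of 2 points meets every group, so 3 is the minimum.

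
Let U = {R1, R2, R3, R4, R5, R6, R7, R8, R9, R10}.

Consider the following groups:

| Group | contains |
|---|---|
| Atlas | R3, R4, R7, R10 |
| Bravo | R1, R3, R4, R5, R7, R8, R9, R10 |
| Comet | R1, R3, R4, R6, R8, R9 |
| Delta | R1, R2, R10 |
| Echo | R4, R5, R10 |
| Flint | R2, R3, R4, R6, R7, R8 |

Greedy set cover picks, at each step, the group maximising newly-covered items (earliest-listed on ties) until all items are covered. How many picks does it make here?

2

Greedy: pick Bravo (covers 8 new) → pick Flint (covers 2 new). Total picks: 2.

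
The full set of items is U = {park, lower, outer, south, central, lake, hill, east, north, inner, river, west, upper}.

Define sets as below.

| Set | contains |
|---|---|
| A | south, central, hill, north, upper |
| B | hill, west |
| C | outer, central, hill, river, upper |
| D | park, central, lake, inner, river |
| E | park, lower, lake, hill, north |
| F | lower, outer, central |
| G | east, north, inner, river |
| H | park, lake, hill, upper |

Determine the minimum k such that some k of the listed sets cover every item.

A and B and E and F and G together: A ∪ B ∪ E ∪ F ∪ G = {park, lower, outer, south, central, lake, hill, east, north, inner, river, west, upper} — every item is covered.
No 4 of the 8 sets cover everything (all 70 combinations miss at least one item), so 5 is optimal.

5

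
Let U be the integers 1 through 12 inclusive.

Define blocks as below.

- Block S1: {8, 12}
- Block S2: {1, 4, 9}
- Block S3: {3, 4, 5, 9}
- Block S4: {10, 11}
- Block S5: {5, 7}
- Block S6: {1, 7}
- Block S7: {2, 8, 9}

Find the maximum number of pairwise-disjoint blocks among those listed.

S1, S2, S4, S5 are pairwise disjoint (S1={8,12}; S2={1,4,9}; S4={10,11}; S5={5,7}).
Every remaining block overlaps one of these, and no 5 of the listed blocks are pairwise disjoint, so 4 is the maximum.

4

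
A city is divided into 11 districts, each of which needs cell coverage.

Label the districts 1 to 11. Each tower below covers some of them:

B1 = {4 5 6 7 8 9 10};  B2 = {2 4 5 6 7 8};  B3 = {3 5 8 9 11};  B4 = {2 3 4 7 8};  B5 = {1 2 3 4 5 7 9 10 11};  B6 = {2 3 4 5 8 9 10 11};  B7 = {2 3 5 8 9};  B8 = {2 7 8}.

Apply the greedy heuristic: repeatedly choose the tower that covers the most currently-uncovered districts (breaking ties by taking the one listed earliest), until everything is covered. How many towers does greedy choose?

2

Greedy: pick B5 (covers 9 new) → pick B1 (covers 2 new). Total picks: 2.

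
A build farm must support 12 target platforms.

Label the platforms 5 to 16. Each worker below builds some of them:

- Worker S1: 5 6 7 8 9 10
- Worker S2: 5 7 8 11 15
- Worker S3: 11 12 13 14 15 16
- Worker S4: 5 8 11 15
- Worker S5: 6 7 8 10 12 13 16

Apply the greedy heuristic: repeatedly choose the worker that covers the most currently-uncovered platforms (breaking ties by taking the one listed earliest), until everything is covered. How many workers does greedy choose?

4

Greedy: pick S5 (covers 7 new) → pick S2 (covers 3 new) → pick S1 (covers 1 new) → pick S3 (covers 1 new). Total picks: 4.
(The true minimum cover uses only 2 workers, so greedy is not optimal here.)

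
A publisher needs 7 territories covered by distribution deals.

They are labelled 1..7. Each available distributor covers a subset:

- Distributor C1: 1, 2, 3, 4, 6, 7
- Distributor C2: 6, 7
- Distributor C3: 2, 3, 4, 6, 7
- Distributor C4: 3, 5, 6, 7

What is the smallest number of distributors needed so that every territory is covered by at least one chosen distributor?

2

C1 and C4 together: C1 ∪ C4 = {1, 2, 3, 4, 5, 6, 7} — every territory is covered.
No single distributor has all 7 territories (the largest, C1, has 6), so 2 is optimal.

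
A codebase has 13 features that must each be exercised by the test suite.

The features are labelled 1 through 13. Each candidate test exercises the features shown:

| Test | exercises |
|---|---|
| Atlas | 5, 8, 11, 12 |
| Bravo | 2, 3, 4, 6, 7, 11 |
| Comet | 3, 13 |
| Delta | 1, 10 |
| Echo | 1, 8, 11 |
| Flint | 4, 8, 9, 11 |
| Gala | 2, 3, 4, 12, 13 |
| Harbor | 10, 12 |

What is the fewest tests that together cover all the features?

Atlas and Bravo and Delta and Flint and Gala together: Atlas ∪ Bravo ∪ Delta ∪ Flint ∪ Gala = {1, 2, 3, 4, 5, 6, 7, 8, 9, 10, 11, 12, 13} — every feature is covered.
No 4 of the 8 tests cover everything (all 70 combinations miss at least one feature), so 5 is optimal.

5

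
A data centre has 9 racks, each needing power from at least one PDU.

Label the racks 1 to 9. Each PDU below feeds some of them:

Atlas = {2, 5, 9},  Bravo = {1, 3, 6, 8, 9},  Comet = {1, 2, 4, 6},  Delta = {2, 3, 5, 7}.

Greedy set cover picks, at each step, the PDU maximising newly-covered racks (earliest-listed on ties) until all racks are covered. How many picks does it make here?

3

Greedy: pick Bravo (covers 5 new) → pick Delta (covers 3 new) → pick Comet (covers 1 new). Total picks: 3.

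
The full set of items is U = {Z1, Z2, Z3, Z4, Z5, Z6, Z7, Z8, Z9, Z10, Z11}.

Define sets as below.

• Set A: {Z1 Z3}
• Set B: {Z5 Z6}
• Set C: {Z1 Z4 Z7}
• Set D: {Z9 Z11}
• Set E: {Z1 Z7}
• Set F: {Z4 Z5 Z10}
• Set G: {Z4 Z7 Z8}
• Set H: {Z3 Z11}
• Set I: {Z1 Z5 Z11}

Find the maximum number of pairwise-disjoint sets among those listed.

A, B, D, G are pairwise disjoint (A={Z1,Z3}; B={Z5,Z6}; D={Z9,Z11}; G={Z4,Z7,Z8}).
Every remaining set overlaps one of these, and no 5 of the listed sets are pairwise disjoint, so 4 is the maximum.

4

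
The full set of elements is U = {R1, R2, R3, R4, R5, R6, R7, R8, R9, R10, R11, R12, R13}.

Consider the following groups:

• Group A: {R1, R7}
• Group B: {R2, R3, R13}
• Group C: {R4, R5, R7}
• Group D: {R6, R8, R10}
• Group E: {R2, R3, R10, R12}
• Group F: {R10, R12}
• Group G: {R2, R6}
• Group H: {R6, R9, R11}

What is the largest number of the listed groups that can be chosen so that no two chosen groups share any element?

4

B, C, F, H are pairwise disjoint (B={R2,R3,R13}; C={R4,R5,R7}; F={R10,R12}; H={R6,R9,R11}).
Every remaining group overlaps one of these, and no 5 of the listed groups are pairwise disjoint, so 4 is the maximum.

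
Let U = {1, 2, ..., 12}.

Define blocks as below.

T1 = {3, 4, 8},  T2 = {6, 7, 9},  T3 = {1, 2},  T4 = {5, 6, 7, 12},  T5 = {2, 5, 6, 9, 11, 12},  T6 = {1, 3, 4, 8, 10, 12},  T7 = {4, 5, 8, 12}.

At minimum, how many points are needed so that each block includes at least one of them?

Take H = {2, 4, 7}. Each listed block contains at least one of these, so H is a hitting set of size 3.
The blocks T1, T2, T3 are pairwise disjoint, so any hitting set needs a separate point for each — at least 3. Hence 3 is optimal.

3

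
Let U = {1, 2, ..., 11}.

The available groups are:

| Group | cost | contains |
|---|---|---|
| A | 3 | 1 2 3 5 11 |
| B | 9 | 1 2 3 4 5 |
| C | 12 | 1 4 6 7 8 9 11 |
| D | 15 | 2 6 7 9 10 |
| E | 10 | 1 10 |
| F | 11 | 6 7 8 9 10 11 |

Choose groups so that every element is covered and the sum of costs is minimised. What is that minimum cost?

20

B, F together cover every element (B ∪ F = {1, 2, 3, 4, 5, 6, 7, 8, 9, 10, 11}); total cost 9 + 11 = 20.
The greedy pick A, F, B costs 23; no covering selection beats 20.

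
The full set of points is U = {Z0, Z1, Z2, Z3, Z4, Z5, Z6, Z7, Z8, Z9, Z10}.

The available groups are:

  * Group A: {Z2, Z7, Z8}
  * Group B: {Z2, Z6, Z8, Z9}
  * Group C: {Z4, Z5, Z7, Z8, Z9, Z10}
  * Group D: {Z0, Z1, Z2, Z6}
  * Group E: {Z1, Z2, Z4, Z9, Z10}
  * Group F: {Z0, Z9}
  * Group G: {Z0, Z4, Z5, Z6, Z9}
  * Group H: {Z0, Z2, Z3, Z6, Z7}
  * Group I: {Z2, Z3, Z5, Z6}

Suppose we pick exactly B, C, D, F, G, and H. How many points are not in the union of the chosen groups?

Union of B, C, D, F, G, H = {Z0, Z1, Z2, Z3, Z4, Z5, Z6, Z7, Z8, Z9, Z10} — that's every point, so 0 are uncovered.

0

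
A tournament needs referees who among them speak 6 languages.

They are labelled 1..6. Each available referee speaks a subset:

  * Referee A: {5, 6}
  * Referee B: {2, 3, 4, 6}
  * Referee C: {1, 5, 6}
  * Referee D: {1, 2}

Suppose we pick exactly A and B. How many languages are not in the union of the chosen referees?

1

Union of A, B = {2, 3, 4, 5, 6}.
Not covered: 1 — 1 language.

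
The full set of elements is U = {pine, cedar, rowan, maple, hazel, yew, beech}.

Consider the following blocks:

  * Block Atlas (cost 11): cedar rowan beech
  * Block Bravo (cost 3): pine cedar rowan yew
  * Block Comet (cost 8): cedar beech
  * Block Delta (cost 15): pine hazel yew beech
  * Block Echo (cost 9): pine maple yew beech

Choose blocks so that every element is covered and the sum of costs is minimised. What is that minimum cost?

Bravo, Delta, Echo together cover every element (Bravo ∪ Delta ∪ Echo = {pine, cedar, rowan, maple, hazel, yew, beech}); total cost 3 + 15 + 9 = 27.
No covering selection has total cost below 27.

27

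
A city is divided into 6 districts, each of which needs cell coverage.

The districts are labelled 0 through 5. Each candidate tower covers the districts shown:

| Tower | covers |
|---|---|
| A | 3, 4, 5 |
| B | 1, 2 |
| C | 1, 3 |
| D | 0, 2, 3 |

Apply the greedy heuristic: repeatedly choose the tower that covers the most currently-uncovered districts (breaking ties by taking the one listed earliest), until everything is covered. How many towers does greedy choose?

3

Greedy: pick A (covers 3 new) → pick B (covers 2 new) → pick D (covers 1 new). Total picks: 3.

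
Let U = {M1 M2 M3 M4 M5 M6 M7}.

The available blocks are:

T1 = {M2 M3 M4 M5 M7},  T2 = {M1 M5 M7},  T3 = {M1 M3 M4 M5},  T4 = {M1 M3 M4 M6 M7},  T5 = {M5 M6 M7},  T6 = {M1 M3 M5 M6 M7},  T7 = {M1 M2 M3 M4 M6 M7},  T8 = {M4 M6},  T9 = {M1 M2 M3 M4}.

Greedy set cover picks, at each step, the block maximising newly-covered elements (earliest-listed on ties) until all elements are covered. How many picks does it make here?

2

Greedy: pick T7 (covers 6 new) → pick T1 (covers 1 new). Total picks: 2.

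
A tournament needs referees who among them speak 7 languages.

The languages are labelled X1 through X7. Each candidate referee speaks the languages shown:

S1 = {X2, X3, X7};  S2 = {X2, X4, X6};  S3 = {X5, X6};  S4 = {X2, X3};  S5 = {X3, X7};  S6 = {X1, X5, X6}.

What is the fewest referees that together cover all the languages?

Take {S1, S2, S6}. Their union is {X1, X2, X3, X4, X5, X6, X7}, which is all 7 languages.
Each referee has at most 3 languages, and 2·3 = 6 < 7 — so at least 3 referees are needed, and 3 is optimal.

3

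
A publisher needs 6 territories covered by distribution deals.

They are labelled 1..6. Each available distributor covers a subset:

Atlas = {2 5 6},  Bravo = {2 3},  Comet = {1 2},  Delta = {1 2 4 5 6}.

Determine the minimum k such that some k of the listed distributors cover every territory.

Bravo and Delta together: Bravo ∪ Delta = {1, 2, 3, 4, 5, 6} — every territory is covered.
No single distributor has all 6 territories (the largest, Delta, has 5), so 2 is optimal.

2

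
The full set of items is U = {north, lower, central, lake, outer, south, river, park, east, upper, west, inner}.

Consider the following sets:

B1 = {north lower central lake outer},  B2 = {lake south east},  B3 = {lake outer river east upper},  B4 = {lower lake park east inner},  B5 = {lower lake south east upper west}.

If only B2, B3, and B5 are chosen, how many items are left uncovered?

Union of B2, B3, B5 = {lower, lake, outer, south, river, east, upper, west}.
Not covered: north, central, park, inner — 4 items.

4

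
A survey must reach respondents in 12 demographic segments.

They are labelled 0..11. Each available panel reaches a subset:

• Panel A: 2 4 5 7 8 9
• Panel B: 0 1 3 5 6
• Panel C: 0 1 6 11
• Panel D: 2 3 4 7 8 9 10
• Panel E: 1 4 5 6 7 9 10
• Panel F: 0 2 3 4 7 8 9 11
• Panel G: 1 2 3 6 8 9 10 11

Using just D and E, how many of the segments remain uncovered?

2

Union of D, E = {1, 2, 3, 4, 5, 6, 7, 8, 9, 10}.
Not covered: 0, 11 — 2 segments.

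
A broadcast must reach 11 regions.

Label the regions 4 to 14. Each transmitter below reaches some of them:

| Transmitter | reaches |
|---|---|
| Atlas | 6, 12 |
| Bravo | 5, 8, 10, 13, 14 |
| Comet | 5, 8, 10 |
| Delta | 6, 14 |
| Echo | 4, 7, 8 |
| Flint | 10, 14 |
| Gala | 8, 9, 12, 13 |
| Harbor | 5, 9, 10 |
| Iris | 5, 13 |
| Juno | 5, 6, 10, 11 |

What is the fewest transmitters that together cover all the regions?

Delta and Echo and Gala and Juno together: Delta ∪ Echo ∪ Gala ∪ Juno = {4, 5, 6, 7, 8, 9, 10, 11, 12, 13, 14} — every region is covered.
No 3 of the 10 transmitters cover everything (all 120 combinations miss at least one region), so 4 is optimal.

4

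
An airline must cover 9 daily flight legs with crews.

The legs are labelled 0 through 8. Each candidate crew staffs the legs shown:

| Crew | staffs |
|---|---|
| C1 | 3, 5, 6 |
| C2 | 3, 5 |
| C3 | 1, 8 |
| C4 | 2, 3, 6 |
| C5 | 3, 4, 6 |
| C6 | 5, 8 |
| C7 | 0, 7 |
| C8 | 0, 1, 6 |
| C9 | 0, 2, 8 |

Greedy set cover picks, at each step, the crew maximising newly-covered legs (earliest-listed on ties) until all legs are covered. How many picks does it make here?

5

Greedy: pick C1 (covers 3 new) → pick C9 (covers 3 new) → pick C3 (covers 1 new) → pick C5 (covers 1 new) → pick C7 (covers 1 new). Total picks: 5.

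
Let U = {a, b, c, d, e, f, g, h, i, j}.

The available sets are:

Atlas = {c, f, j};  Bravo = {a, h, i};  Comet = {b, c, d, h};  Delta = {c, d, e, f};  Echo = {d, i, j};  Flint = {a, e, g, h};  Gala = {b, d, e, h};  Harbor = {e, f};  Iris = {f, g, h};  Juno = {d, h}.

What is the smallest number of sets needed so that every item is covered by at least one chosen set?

4

Atlas and Bravo and Flint and Gala together: Atlas ∪ Bravo ∪ Flint ∪ Gala = {a, b, c, d, e, f, g, h, i, j} — every item is covered.
No 3 of the 10 sets cover everything (all 120 combinations miss at least one item), so 4 is optimal.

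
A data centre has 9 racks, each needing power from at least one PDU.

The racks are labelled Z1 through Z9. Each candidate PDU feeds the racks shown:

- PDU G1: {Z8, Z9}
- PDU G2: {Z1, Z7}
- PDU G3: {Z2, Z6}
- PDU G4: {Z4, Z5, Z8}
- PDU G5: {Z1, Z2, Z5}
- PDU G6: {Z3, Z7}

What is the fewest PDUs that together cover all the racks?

Take {G1, G2, G3, G4, G6}. Their union is {Z1, Z2, Z3, Z4, Z5, Z6, Z7, Z8, Z9}, which is all 9 racks.
No 4 of the 6 PDUs cover everything (all 15 combinations miss at least one rack), so 5 is optimal.

5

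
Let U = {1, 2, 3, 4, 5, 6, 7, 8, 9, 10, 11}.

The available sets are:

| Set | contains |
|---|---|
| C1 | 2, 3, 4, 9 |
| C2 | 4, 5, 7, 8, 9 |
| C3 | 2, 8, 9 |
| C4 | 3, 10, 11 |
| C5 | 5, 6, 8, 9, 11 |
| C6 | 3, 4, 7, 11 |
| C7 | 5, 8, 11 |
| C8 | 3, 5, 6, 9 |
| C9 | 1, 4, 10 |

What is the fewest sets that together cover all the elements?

4

C1 and C2 and C5 and C9 together: C1 ∪ C2 ∪ C5 ∪ C9 = {1, 2, 3, 4, 5, 6, 7, 8, 9, 10, 11} — every element is covered.
No 3 of the 9 sets cover everything (all 84 combinations miss at least one element), so 4 is optimal.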